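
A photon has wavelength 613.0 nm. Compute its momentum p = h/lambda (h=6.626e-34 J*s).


p = h / lambda
= 6.626e-34 / (613.0e-9)
= 6.626e-34 / 6.1300e-07
= 1.0809e-27 kg*m/s

1.0809e-27


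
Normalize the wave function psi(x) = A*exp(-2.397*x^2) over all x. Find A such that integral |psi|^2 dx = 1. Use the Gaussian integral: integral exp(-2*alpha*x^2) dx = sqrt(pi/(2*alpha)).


integral |psi|^2 dx = A^2 * sqrt(pi/(2*alpha)) = 1
A^2 = sqrt(2*alpha/pi)
= sqrt(2 * 2.397 / pi)
= 1.235305
A = sqrt(1.235305)
= 1.1114

1.1114


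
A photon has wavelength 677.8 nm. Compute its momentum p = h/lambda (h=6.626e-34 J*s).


p = h / lambda
= 6.626e-34 / (677.8e-9)
= 6.626e-34 / 6.7780e-07
= 9.7757e-28 kg*m/s

9.7757e-28


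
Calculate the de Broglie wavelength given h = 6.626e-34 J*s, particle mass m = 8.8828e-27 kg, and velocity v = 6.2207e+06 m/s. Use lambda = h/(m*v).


lambda = h / (m * v)
= 6.626e-34 / (8.8828e-27 * 6.2207e+06)
= 6.626e-34 / 5.5257e-20
= 1.1991e-14 m

1.1991e-14


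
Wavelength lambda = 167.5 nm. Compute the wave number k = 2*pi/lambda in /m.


k = 2 * pi / lambda
= 6.2832 / (167.5e-9)
= 6.2832 / 1.6750e-07
= 3.7512e+07 /m

3.7512e+07


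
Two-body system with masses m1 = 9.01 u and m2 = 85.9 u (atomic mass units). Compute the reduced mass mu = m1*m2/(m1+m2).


mu = m1 * m2 / (m1 + m2)
= 9.01 * 85.9 / (9.01 + 85.9)
= 773.959 / 94.91
= 8.1547 u

8.1547


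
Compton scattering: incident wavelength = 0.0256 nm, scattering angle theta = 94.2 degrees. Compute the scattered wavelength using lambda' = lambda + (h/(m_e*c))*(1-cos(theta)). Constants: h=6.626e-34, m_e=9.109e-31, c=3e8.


Compton wavelength: h/(m_e*c) = 2.4247e-12 m
d_lambda = 2.4247e-12 * (1 - cos(94.2 deg))
= 2.4247e-12 * 1.073238
= 2.6023e-12 m = 0.002602 nm
lambda' = 0.0256 + 0.002602
= 0.028202 nm

0.028202


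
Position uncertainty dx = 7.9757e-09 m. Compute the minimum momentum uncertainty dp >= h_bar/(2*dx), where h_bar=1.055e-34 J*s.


dp = h_bar / (2 * dx)
= 1.055e-34 / (2 * 7.9757e-09)
= 1.055e-34 / 1.5951e-08
= 6.6138e-27 kg*m/s

6.6138e-27


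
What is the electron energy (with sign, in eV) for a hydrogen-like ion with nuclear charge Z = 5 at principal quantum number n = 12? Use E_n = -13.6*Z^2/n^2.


E_n = -13.6 * Z^2 / n^2
= -13.6 * 5^2 / 12^2
= -13.6 * 25 / 144
= -2.3611 eV

-2.3611


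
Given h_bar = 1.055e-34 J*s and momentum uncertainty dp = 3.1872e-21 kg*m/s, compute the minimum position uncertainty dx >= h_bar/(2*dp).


dx = h_bar / (2 * dp)
= 1.055e-34 / (2 * 3.1872e-21)
= 1.055e-34 / 6.3744e-21
= 1.6551e-14 m

1.6551e-14


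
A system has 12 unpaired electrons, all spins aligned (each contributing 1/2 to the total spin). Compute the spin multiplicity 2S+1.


Total spin S = N * (1/2) = 12 * 0.5 = 6.0
Spin multiplicity = 2S + 1
= 2 * 6.0 + 1
= 13

13


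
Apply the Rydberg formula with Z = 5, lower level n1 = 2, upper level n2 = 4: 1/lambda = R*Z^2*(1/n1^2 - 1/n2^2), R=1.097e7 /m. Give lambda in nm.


1/lambda = R * Z^2 * (1/n1^2 - 1/n2^2)
= 1.097e7 * 5^2 * (1/2^2 - 1/4^2)
= 1.097e7 * 25 * (0.25 - 0.0625)
= 5.1422e+07 /m
lambda = 1 / 5.1422e+07
= 19.447 nm

19.447


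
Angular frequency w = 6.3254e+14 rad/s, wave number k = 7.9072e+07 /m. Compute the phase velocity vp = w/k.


vp = w / k
= 6.3254e+14 / 7.9072e+07
= 7.9995e+06 m/s

7.9995e+06


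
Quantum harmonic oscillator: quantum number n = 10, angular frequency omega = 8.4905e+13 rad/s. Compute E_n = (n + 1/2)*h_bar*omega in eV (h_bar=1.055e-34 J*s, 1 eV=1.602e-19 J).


E = (n + 1/2) * h_bar * omega
= (10 + 0.5) * 1.055e-34 * 8.4905e+13
= 10.5 * 8.9575e-21
= 9.4054e-20 J
= 0.5871 eV

0.5871


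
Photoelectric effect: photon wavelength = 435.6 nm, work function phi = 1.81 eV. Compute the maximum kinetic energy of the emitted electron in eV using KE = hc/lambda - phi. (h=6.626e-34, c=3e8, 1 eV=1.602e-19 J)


E_photon = hc / lambda
= (6.626e-34)(3e8) / (435.6e-9)
= 4.5634e-19 J
= 2.8485 eV
KE = E_photon - phi
= 2.8485 - 1.81
= 1.0385 eV

1.0385


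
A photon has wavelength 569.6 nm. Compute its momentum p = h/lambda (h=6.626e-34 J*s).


p = h / lambda
= 6.626e-34 / (569.6e-9)
= 6.626e-34 / 5.6960e-07
= 1.1633e-27 kg*m/s

1.1633e-27


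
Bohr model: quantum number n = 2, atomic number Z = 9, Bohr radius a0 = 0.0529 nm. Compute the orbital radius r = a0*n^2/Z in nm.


r = a0 * n^2 / Z
= 0.0529 * 2^2 / 9
= 0.0529 * 4 / 9
= 0.0235 nm

0.0235


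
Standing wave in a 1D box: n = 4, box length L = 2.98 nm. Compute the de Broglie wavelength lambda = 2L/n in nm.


lambda = 2L / n
= 2 * 2.98 / 4
= 5.96 / 4
= 1.49 nm

1.49


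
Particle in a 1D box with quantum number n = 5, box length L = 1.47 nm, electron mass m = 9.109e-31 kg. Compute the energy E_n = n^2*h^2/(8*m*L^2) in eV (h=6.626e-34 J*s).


E = n^2 * h^2 / (8 * m * L^2)
= 5^2 * (6.626e-34)^2 / (8 * 9.109e-31 * (1.47e-9)^2)
= 25 * 4.3904e-67 / (8 * 9.109e-31 * 2.1609e-18)
= 6.9702e-19 J
= 4.351 eV

4.351


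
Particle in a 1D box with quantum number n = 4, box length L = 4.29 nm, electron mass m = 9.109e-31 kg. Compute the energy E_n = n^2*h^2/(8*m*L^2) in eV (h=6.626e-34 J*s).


E = n^2 * h^2 / (8 * m * L^2)
= 4^2 * (6.626e-34)^2 / (8 * 9.109e-31 * (4.29e-9)^2)
= 16 * 4.3904e-67 / (8 * 9.109e-31 * 1.8404e-17)
= 5.2378e-20 J
= 0.327 eV

0.327


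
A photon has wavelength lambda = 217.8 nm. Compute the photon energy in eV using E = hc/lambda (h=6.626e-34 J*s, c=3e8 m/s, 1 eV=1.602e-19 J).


E = hc / lambda
= (6.626e-34)(3e8) / (217.8e-9)
= 1.9878e-25 / 2.1780e-07
= 9.1267e-19 J
Converting to eV: 9.1267e-19 / 1.602e-19
= 5.6971 eV

5.6971


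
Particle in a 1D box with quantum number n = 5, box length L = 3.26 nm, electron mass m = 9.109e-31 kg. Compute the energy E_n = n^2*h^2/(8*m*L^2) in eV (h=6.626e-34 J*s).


E = n^2 * h^2 / (8 * m * L^2)
= 5^2 * (6.626e-34)^2 / (8 * 9.109e-31 * (3.26e-9)^2)
= 25 * 4.3904e-67 / (8 * 9.109e-31 * 1.0628e-17)
= 1.4173e-19 J
= 0.8847 eV

0.8847


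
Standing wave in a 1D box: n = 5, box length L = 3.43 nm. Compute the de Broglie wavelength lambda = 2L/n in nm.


lambda = 2L / n
= 2 * 3.43 / 5
= 6.86 / 5
= 1.372 nm

1.372


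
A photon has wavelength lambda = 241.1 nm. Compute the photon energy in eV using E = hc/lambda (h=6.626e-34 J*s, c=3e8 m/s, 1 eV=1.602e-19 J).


E = hc / lambda
= (6.626e-34)(3e8) / (241.1e-9)
= 1.9878e-25 / 2.4110e-07
= 8.2447e-19 J
Converting to eV: 8.2447e-19 / 1.602e-19
= 5.1465 eV

5.1465


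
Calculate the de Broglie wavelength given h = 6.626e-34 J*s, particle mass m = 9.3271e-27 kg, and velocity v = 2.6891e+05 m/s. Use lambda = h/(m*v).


lambda = h / (m * v)
= 6.626e-34 / (9.3271e-27 * 2.6891e+05)
= 6.626e-34 / 2.5082e-21
= 2.6418e-13 m

2.6418e-13


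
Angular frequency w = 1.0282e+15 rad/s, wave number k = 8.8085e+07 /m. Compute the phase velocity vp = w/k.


vp = w / k
= 1.0282e+15 / 8.8085e+07
= 1.1673e+07 m/s

1.1673e+07


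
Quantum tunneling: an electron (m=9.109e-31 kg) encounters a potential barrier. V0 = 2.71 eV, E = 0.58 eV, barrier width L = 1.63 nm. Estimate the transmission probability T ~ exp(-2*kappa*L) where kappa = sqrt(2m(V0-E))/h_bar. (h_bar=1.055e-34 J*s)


V0 - E = 2.13 eV = 3.4123e-19 J
kappa = sqrt(2 * m * (V0-E)) / h_bar
= sqrt(2 * 9.109e-31 * 3.4123e-19) / 1.055e-34
= 7.4734e+09 /m
2*kappa*L = 2 * 7.4734e+09 * 1.63e-9
= 24.3633
T = exp(-24.3633) = 2.625081e-11

2.625081e-11


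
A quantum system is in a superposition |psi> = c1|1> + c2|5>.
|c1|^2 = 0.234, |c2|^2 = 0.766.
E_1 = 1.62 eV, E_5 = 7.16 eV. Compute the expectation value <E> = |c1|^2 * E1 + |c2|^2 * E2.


<E> = |c1|^2 * E1 + |c2|^2 * E2
= 0.234 * 1.62 + 0.766 * 7.16
= 0.3791 + 5.4846
= 5.8636 eV

5.8636


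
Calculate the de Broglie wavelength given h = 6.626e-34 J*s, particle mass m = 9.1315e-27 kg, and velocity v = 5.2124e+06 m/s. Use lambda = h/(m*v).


lambda = h / (m * v)
= 6.626e-34 / (9.1315e-27 * 5.2124e+06)
= 6.626e-34 / 4.7597e-20
= 1.3921e-14 m

1.3921e-14


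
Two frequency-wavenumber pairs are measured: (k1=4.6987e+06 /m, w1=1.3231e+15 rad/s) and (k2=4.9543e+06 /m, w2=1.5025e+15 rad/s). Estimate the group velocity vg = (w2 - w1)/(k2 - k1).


vg = (w2 - w1) / (k2 - k1)
= (1.5025e+15 - 1.3231e+15) / (4.9543e+06 - 4.6987e+06)
= 1.7940e+14 / 2.5560e+05
= 7.0188e+08 m/s

7.0188e+08


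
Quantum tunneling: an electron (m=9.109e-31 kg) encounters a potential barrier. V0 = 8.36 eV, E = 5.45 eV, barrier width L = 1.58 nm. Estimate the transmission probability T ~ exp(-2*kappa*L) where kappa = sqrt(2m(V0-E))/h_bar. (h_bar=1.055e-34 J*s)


V0 - E = 2.91 eV = 4.6618e-19 J
kappa = sqrt(2 * m * (V0-E)) / h_bar
= sqrt(2 * 9.109e-31 * 4.6618e-19) / 1.055e-34
= 8.7353e+09 /m
2*kappa*L = 2 * 8.7353e+09 * 1.58e-9
= 27.6034
T = exp(-27.6034) = 1.027997e-12

1.027997e-12


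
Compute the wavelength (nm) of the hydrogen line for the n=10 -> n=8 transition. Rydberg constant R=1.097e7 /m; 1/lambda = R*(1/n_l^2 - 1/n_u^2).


1/lambda = R * (1/n_l^2 - 1/n_u^2)
= 1.097e7 * (1/8^2 - 1/10^2)
= 1.097e7 * (0.015625 - 0.01)
= 1.097e7 * 0.005625
= 6.1706e+04 /m
lambda = 1 / 6.1706e+04 = 16205.8138 nm

16205.8138


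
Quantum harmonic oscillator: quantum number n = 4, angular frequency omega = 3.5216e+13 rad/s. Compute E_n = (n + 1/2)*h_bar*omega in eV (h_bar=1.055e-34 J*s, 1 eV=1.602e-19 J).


E = (n + 1/2) * h_bar * omega
= (4 + 0.5) * 1.055e-34 * 3.5216e+13
= 4.5 * 3.7153e-21
= 1.6719e-20 J
= 0.1044 eV

0.1044


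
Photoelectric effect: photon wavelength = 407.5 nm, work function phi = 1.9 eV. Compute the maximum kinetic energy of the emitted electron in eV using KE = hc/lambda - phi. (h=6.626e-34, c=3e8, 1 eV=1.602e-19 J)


E_photon = hc / lambda
= (6.626e-34)(3e8) / (407.5e-9)
= 4.8780e-19 J
= 3.045 eV
KE = E_photon - phi
= 3.045 - 1.9
= 1.145 eV

1.145


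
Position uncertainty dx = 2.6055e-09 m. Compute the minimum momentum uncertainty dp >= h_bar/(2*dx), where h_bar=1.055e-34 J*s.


dp = h_bar / (2 * dx)
= 1.055e-34 / (2 * 2.6055e-09)
= 1.055e-34 / 5.2110e-09
= 2.0246e-26 kg*m/s

2.0246e-26


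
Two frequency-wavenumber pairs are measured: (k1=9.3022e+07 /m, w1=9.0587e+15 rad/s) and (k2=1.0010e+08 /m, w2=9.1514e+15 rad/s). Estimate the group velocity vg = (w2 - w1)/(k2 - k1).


vg = (w2 - w1) / (k2 - k1)
= (9.1514e+15 - 9.0587e+15) / (1.0010e+08 - 9.3022e+07)
= 9.2700e+13 / 7.0780e+06
= 1.3097e+07 m/s

1.3097e+07


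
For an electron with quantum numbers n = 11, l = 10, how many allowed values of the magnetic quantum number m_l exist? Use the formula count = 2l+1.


m_l ranges from -l to +l in integer steps
So m_l goes from -10 to +10
Count = 2l + 1 = 2*10 + 1
= 21

21


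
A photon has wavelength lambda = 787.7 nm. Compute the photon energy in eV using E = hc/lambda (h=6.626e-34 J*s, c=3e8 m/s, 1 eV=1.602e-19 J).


E = hc / lambda
= (6.626e-34)(3e8) / (787.7e-9)
= 1.9878e-25 / 7.8770e-07
= 2.5235e-19 J
Converting to eV: 2.5235e-19 / 1.602e-19
= 1.5752 eV

1.5752


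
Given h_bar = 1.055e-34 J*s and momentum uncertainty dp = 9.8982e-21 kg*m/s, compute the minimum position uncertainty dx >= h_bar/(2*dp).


dx = h_bar / (2 * dp)
= 1.055e-34 / (2 * 9.8982e-21)
= 1.055e-34 / 1.9796e-20
= 5.3293e-15 m

5.3293e-15


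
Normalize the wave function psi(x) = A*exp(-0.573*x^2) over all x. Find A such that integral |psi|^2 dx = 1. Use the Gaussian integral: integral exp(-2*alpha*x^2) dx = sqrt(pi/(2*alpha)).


integral |psi|^2 dx = A^2 * sqrt(pi/(2*alpha)) = 1
A^2 = sqrt(2*alpha/pi)
= sqrt(2 * 0.573 / pi)
= 0.603973
A = sqrt(0.603973)
= 0.7772

0.7772


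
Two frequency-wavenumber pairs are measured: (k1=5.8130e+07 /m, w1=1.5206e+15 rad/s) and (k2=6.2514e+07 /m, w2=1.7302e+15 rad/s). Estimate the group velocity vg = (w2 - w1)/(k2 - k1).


vg = (w2 - w1) / (k2 - k1)
= (1.7302e+15 - 1.5206e+15) / (6.2514e+07 - 5.8130e+07)
= 2.0960e+14 / 4.3840e+06
= 4.7810e+07 m/s

4.7810e+07


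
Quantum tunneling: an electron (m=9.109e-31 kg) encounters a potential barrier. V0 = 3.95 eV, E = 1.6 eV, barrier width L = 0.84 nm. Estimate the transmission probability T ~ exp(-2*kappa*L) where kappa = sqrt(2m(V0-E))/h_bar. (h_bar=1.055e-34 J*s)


V0 - E = 2.35 eV = 3.7647e-19 J
kappa = sqrt(2 * m * (V0-E)) / h_bar
= sqrt(2 * 9.109e-31 * 3.7647e-19) / 1.055e-34
= 7.8499e+09 /m
2*kappa*L = 2 * 7.8499e+09 * 0.84e-9
= 13.1878
T = exp(-13.1878) = 1.873316e-06

1.873316e-06


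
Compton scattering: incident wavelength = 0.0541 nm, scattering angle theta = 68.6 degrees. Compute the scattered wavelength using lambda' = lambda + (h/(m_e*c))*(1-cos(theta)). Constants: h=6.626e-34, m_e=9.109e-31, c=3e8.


Compton wavelength: h/(m_e*c) = 2.4247e-12 m
d_lambda = 2.4247e-12 * (1 - cos(68.6 deg))
= 2.4247e-12 * 0.635123
= 1.5400e-12 m = 0.00154 nm
lambda' = 0.0541 + 0.00154
= 0.05564 nm

0.05564


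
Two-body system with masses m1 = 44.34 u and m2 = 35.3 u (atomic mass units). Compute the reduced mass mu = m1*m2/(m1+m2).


mu = m1 * m2 / (m1 + m2)
= 44.34 * 35.3 / (44.34 + 35.3)
= 1565.202 / 79.64
= 19.6535 u

19.6535


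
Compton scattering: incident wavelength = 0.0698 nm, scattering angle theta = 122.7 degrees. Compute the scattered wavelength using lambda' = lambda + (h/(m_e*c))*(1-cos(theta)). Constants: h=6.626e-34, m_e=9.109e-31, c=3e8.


Compton wavelength: h/(m_e*c) = 2.4247e-12 m
d_lambda = 2.4247e-12 * (1 - cos(122.7 deg))
= 2.4247e-12 * 1.54024
= 3.7346e-12 m = 0.003735 nm
lambda' = 0.0698 + 0.003735
= 0.073535 nm

0.073535


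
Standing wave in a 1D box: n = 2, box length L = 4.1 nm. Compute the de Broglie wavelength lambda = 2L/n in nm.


lambda = 2L / n
= 2 * 4.1 / 2
= 8.2 / 2
= 4.1 nm

4.1


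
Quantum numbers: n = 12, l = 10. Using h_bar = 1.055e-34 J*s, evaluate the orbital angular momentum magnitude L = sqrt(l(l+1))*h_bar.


L = sqrt(l*(l+1)) * h_bar
= sqrt(10 * 11) * 1.055e-34
= sqrt(110) * 1.055e-34
= 10.4881 * 1.055e-34
= 1.1065e-33 J*s

1.1065e-33


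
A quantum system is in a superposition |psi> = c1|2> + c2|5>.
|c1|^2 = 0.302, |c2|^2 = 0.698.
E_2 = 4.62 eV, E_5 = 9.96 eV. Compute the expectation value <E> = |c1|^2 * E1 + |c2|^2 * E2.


<E> = |c1|^2 * E1 + |c2|^2 * E2
= 0.302 * 4.62 + 0.698 * 9.96
= 1.3952 + 6.9521
= 8.3473 eV

8.3473


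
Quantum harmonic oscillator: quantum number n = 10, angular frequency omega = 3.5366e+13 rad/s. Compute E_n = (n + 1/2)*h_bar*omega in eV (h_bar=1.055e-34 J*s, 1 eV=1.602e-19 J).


E = (n + 1/2) * h_bar * omega
= (10 + 0.5) * 1.055e-34 * 3.5366e+13
= 10.5 * 3.7311e-21
= 3.9177e-20 J
= 0.2445 eV

0.2445


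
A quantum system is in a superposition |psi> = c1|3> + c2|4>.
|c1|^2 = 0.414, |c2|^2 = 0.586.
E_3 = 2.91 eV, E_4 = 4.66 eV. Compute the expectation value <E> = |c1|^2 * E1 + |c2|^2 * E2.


<E> = |c1|^2 * E1 + |c2|^2 * E2
= 0.414 * 2.91 + 0.586 * 4.66
= 1.2047 + 2.7308
= 3.9355 eV

3.9355


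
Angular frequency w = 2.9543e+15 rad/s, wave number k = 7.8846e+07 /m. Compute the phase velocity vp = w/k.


vp = w / k
= 2.9543e+15 / 7.8846e+07
= 3.7469e+07 m/s

3.7469e+07


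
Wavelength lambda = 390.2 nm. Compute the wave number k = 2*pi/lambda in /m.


k = 2 * pi / lambda
= 6.2832 / (390.2e-9)
= 6.2832 / 3.9020e-07
= 1.6102e+07 /m

1.6102e+07


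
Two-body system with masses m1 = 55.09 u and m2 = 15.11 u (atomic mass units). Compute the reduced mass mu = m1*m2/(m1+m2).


mu = m1 * m2 / (m1 + m2)
= 55.09 * 15.11 / (55.09 + 15.11)
= 832.4099 / 70.2
= 11.8577 u

11.8577


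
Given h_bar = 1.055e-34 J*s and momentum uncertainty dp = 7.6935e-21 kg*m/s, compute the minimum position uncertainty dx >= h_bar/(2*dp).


dx = h_bar / (2 * dp)
= 1.055e-34 / (2 * 7.6935e-21)
= 1.055e-34 / 1.5387e-20
= 6.8564e-15 m

6.8564e-15


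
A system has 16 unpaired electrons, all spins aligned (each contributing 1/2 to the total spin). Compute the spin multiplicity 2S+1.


Total spin S = N * (1/2) = 16 * 0.5 = 8.0
Spin multiplicity = 2S + 1
= 2 * 8.0 + 1
= 17

17


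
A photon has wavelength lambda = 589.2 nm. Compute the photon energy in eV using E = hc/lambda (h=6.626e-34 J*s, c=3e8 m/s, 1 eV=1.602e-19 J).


E = hc / lambda
= (6.626e-34)(3e8) / (589.2e-9)
= 1.9878e-25 / 5.8920e-07
= 3.3737e-19 J
Converting to eV: 3.3737e-19 / 1.602e-19
= 2.1059 eV

2.1059


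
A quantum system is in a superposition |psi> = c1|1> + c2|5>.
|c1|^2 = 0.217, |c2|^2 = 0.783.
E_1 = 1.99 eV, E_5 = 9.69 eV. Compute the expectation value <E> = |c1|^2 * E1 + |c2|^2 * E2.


<E> = |c1|^2 * E1 + |c2|^2 * E2
= 0.217 * 1.99 + 0.783 * 9.69
= 0.4318 + 7.5873
= 8.0191 eV

8.0191


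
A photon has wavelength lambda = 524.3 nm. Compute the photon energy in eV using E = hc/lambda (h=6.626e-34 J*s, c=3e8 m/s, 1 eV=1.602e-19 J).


E = hc / lambda
= (6.626e-34)(3e8) / (524.3e-9)
= 1.9878e-25 / 5.2430e-07
= 3.7913e-19 J
Converting to eV: 3.7913e-19 / 1.602e-19
= 2.3666 eV

2.3666


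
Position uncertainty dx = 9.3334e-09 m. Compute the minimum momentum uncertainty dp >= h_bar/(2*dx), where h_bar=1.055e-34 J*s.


dp = h_bar / (2 * dx)
= 1.055e-34 / (2 * 9.3334e-09)
= 1.055e-34 / 1.8667e-08
= 5.6517e-27 kg*m/s

5.6517e-27


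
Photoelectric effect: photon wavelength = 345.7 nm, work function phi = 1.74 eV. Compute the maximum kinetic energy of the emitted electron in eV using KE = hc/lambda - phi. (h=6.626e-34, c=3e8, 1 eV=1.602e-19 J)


E_photon = hc / lambda
= (6.626e-34)(3e8) / (345.7e-9)
= 5.7501e-19 J
= 3.5893 eV
KE = E_photon - phi
= 3.5893 - 1.74
= 1.8493 eV

1.8493


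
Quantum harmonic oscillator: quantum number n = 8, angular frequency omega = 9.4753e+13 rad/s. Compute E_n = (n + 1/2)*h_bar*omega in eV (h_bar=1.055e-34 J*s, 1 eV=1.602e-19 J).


E = (n + 1/2) * h_bar * omega
= (8 + 0.5) * 1.055e-34 * 9.4753e+13
= 8.5 * 9.9964e-21
= 8.4970e-20 J
= 0.5304 eV

0.5304


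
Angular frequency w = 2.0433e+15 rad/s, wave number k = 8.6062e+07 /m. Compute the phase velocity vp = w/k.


vp = w / k
= 2.0433e+15 / 8.6062e+07
= 2.3742e+07 m/s

2.3742e+07


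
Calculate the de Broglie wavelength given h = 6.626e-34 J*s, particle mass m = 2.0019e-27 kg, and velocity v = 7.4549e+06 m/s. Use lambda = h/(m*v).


lambda = h / (m * v)
= 6.626e-34 / (2.0019e-27 * 7.4549e+06)
= 6.626e-34 / 1.4924e-20
= 4.4398e-14 m

4.4398e-14


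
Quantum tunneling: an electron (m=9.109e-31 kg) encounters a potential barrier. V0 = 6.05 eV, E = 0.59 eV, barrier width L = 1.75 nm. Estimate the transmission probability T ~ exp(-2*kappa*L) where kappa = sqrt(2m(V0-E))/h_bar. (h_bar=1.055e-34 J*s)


V0 - E = 5.46 eV = 8.7469e-19 J
kappa = sqrt(2 * m * (V0-E)) / h_bar
= sqrt(2 * 9.109e-31 * 8.7469e-19) / 1.055e-34
= 1.1965e+10 /m
2*kappa*L = 2 * 1.1965e+10 * 1.75e-9
= 41.8787
T = exp(-41.8787) = 6.490801e-19

6.490801e-19


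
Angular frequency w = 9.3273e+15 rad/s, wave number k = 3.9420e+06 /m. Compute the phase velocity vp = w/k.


vp = w / k
= 9.3273e+15 / 3.9420e+06
= 2.3661e+09 m/s

2.3661e+09


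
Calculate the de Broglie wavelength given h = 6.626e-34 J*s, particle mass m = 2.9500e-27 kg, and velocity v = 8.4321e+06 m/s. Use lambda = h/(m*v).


lambda = h / (m * v)
= 6.626e-34 / (2.9500e-27 * 8.4321e+06)
= 6.626e-34 / 2.4875e-20
= 2.6638e-14 m

2.6638e-14


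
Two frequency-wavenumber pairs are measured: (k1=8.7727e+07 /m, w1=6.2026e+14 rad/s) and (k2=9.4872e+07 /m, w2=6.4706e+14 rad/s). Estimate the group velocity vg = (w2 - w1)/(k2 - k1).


vg = (w2 - w1) / (k2 - k1)
= (6.4706e+14 - 6.2026e+14) / (9.4872e+07 - 8.7727e+07)
= 2.6800e+13 / 7.1450e+06
= 3.7509e+06 m/s

3.7509e+06


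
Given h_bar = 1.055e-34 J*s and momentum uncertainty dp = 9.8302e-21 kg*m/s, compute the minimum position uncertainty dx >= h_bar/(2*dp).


dx = h_bar / (2 * dp)
= 1.055e-34 / (2 * 9.8302e-21)
= 1.055e-34 / 1.9660e-20
= 5.3661e-15 m

5.3661e-15


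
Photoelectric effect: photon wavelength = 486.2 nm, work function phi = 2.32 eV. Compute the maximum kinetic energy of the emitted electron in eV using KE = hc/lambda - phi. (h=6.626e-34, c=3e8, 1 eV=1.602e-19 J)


E_photon = hc / lambda
= (6.626e-34)(3e8) / (486.2e-9)
= 4.0884e-19 J
= 2.5521 eV
KE = E_photon - phi
= 2.5521 - 2.32
= 0.2321 eV

0.2321


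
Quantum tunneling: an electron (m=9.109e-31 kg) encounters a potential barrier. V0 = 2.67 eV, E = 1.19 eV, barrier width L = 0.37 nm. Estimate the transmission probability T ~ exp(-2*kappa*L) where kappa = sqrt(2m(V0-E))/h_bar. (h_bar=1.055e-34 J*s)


V0 - E = 1.48 eV = 2.3710e-19 J
kappa = sqrt(2 * m * (V0-E)) / h_bar
= sqrt(2 * 9.109e-31 * 2.3710e-19) / 1.055e-34
= 6.2296e+09 /m
2*kappa*L = 2 * 6.2296e+09 * 0.37e-9
= 4.6099
T = exp(-4.6099) = 9.952791e-03

9.952791e-03


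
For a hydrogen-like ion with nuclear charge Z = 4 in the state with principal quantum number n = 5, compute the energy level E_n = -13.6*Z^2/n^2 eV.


E_n = -13.6 * Z^2 / n^2
= -13.6 * 4^2 / 5^2
= -13.6 * 16 / 25
= -8.704 eV

-8.704


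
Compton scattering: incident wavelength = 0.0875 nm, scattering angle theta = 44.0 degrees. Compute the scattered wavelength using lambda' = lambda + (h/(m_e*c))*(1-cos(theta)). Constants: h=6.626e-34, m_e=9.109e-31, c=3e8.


Compton wavelength: h/(m_e*c) = 2.4247e-12 m
d_lambda = 2.4247e-12 * (1 - cos(44.0 deg))
= 2.4247e-12 * 0.28066
= 6.8052e-13 m = 0.000681 nm
lambda' = 0.0875 + 0.000681
= 0.088181 nm

0.088181


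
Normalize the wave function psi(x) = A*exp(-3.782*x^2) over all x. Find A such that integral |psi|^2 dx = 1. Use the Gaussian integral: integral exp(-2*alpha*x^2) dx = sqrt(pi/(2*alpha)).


integral |psi|^2 dx = A^2 * sqrt(pi/(2*alpha)) = 1
A^2 = sqrt(2*alpha/pi)
= sqrt(2 * 3.782 / pi)
= 1.551675
A = sqrt(1.551675)
= 1.2457

1.2457


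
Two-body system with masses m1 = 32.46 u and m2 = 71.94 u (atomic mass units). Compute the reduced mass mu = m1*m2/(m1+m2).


mu = m1 * m2 / (m1 + m2)
= 32.46 * 71.94 / (32.46 + 71.94)
= 2335.1724 / 104.4
= 22.3676 u

22.3676


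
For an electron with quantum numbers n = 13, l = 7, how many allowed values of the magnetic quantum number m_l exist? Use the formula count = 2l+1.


m_l ranges from -l to +l in integer steps
So m_l goes from -7 to +7
Count = 2l + 1 = 2*7 + 1
= 15

15


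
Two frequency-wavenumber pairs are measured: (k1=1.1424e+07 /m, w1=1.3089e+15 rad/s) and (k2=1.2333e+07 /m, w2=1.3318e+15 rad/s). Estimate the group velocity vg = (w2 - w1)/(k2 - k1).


vg = (w2 - w1) / (k2 - k1)
= (1.3318e+15 - 1.3089e+15) / (1.2333e+07 - 1.1424e+07)
= 2.2900e+13 / 9.0900e+05
= 2.5193e+07 m/s

2.5193e+07


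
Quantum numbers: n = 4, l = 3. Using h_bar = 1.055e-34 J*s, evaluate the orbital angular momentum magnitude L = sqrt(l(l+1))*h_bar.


L = sqrt(l*(l+1)) * h_bar
= sqrt(3 * 4) * 1.055e-34
= sqrt(12) * 1.055e-34
= 3.4641 * 1.055e-34
= 3.6546e-34 J*s

3.6546e-34


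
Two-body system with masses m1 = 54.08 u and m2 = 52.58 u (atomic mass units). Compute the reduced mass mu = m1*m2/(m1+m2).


mu = m1 * m2 / (m1 + m2)
= 54.08 * 52.58 / (54.08 + 52.58)
= 2843.5264 / 106.66
= 26.6597 u

26.6597


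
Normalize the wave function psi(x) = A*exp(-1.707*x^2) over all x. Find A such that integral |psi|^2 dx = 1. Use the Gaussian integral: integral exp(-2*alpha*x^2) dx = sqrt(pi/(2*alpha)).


integral |psi|^2 dx = A^2 * sqrt(pi/(2*alpha)) = 1
A^2 = sqrt(2*alpha/pi)
= sqrt(2 * 1.707 / pi)
= 1.042454
A = sqrt(1.042454)
= 1.021

1.021


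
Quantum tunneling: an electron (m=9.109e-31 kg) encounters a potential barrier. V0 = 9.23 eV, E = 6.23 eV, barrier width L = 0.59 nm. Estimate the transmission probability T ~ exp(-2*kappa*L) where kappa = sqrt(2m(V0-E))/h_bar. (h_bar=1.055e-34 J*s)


V0 - E = 3.0 eV = 4.8060e-19 J
kappa = sqrt(2 * m * (V0-E)) / h_bar
= sqrt(2 * 9.109e-31 * 4.8060e-19) / 1.055e-34
= 8.8693e+09 /m
2*kappa*L = 2 * 8.8693e+09 * 0.59e-9
= 10.4658
T = exp(-10.4658) = 2.849493e-05

2.849493e-05


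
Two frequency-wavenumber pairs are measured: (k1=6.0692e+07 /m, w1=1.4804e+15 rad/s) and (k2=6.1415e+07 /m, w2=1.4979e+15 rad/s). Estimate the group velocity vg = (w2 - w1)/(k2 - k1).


vg = (w2 - w1) / (k2 - k1)
= (1.4979e+15 - 1.4804e+15) / (6.1415e+07 - 6.0692e+07)
= 1.7500e+13 / 7.2300e+05
= 2.4205e+07 m/s

2.4205e+07


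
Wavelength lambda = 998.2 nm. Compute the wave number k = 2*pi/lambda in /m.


k = 2 * pi / lambda
= 6.2832 / (998.2e-9)
= 6.2832 / 9.9820e-07
= 6.2945e+06 /m

6.2945e+06


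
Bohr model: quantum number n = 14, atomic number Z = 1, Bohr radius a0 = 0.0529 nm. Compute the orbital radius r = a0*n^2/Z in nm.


r = a0 * n^2 / Z
= 0.0529 * 14^2 / 1
= 0.0529 * 196 / 1
= 10.3684 nm

10.3684


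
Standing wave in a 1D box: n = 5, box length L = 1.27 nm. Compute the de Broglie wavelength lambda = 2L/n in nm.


lambda = 2L / n
= 2 * 1.27 / 5
= 2.54 / 5
= 0.508 nm

0.508


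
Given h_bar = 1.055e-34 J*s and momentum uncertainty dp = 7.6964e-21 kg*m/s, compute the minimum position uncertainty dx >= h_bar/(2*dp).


dx = h_bar / (2 * dp)
= 1.055e-34 / (2 * 7.6964e-21)
= 1.055e-34 / 1.5393e-20
= 6.8539e-15 m

6.8539e-15


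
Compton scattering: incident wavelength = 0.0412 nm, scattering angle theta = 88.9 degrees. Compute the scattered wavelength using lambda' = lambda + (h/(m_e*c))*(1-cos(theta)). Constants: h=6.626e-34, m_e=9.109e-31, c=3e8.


Compton wavelength: h/(m_e*c) = 2.4247e-12 m
d_lambda = 2.4247e-12 * (1 - cos(88.9 deg))
= 2.4247e-12 * 0.980803
= 2.3782e-12 m = 0.002378 nm
lambda' = 0.0412 + 0.002378
= 0.043578 nm

0.043578


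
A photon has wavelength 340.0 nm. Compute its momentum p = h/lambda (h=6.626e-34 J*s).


p = h / lambda
= 6.626e-34 / (340.0e-9)
= 6.626e-34 / 3.4000e-07
= 1.9488e-27 kg*m/s

1.9488e-27


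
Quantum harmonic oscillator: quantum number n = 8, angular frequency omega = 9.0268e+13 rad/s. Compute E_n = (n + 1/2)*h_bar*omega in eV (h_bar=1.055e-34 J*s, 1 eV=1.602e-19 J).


E = (n + 1/2) * h_bar * omega
= (8 + 0.5) * 1.055e-34 * 9.0268e+13
= 8.5 * 9.5233e-21
= 8.0948e-20 J
= 0.5053 eV

0.5053


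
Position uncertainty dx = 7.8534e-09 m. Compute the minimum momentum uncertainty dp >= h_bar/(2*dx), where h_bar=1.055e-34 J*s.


dp = h_bar / (2 * dx)
= 1.055e-34 / (2 * 7.8534e-09)
= 1.055e-34 / 1.5707e-08
= 6.7168e-27 kg*m/s

6.7168e-27


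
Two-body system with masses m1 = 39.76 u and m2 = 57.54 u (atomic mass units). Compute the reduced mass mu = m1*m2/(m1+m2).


mu = m1 * m2 / (m1 + m2)
= 39.76 * 57.54 / (39.76 + 57.54)
= 2287.7904 / 97.3
= 23.5127 u

23.5127


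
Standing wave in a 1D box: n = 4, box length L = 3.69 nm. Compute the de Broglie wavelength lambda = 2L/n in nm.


lambda = 2L / n
= 2 * 3.69 / 4
= 7.38 / 4
= 1.845 nm

1.845


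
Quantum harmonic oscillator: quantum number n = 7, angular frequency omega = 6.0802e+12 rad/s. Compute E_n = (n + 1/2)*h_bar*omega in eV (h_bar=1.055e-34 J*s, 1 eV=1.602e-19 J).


E = (n + 1/2) * h_bar * omega
= (7 + 0.5) * 1.055e-34 * 6.0802e+12
= 7.5 * 6.4146e-22
= 4.8110e-21 J
= 0.03 eV

0.03


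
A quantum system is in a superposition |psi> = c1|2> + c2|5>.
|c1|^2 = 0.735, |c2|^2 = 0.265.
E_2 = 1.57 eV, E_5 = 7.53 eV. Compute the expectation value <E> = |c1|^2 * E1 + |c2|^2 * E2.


<E> = |c1|^2 * E1 + |c2|^2 * E2
= 0.735 * 1.57 + 0.265 * 7.53
= 1.154 + 1.9955
= 3.1494 eV

3.1494


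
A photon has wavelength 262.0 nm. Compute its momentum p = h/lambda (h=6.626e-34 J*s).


p = h / lambda
= 6.626e-34 / (262.0e-9)
= 6.626e-34 / 2.6200e-07
= 2.5290e-27 kg*m/s

2.5290e-27


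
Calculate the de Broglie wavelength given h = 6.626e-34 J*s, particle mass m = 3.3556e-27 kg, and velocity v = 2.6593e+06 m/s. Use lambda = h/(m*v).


lambda = h / (m * v)
= 6.626e-34 / (3.3556e-27 * 2.6593e+06)
= 6.626e-34 / 8.9235e-21
= 7.4253e-14 m

7.4253e-14


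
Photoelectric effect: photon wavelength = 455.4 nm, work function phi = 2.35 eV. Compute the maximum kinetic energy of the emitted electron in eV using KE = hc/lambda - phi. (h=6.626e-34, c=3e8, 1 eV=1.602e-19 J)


E_photon = hc / lambda
= (6.626e-34)(3e8) / (455.4e-9)
= 4.3650e-19 J
= 2.7247 eV
KE = E_photon - phi
= 2.7247 - 2.35
= 0.3747 eV

0.3747


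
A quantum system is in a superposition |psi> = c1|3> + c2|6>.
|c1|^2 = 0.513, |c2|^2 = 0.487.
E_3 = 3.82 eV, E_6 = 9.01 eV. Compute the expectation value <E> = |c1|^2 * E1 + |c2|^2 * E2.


<E> = |c1|^2 * E1 + |c2|^2 * E2
= 0.513 * 3.82 + 0.487 * 9.01
= 1.9597 + 4.3879
= 6.3475 eV

6.3475


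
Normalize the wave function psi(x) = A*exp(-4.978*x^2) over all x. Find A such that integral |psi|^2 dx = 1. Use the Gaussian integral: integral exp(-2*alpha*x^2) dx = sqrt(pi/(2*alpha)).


integral |psi|^2 dx = A^2 * sqrt(pi/(2*alpha)) = 1
A^2 = sqrt(2*alpha/pi)
= sqrt(2 * 4.978 / pi)
= 1.780195
A = sqrt(1.780195)
= 1.3342

1.3342


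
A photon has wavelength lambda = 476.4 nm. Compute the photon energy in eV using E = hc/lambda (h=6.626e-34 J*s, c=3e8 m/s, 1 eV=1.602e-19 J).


E = hc / lambda
= (6.626e-34)(3e8) / (476.4e-9)
= 1.9878e-25 / 4.7640e-07
= 4.1725e-19 J
Converting to eV: 4.1725e-19 / 1.602e-19
= 2.6046 eV

2.6046


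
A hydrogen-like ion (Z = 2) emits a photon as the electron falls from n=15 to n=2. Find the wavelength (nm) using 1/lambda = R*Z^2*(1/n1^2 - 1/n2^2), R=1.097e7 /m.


1/lambda = R * Z^2 * (1/n1^2 - 1/n2^2)
= 1.097e7 * 2^2 * (1/2^2 - 1/15^2)
= 1.097e7 * 4 * (0.25 - 0.004444)
= 1.0775e+07 /m
lambda = 1 / 1.0775e+07
= 92.8076 nm

92.8076


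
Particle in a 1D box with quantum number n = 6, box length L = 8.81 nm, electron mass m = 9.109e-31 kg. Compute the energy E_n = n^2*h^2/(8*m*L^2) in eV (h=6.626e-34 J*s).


E = n^2 * h^2 / (8 * m * L^2)
= 6^2 * (6.626e-34)^2 / (8 * 9.109e-31 * (8.81e-9)^2)
= 36 * 4.3904e-67 / (8 * 9.109e-31 * 7.7616e-17)
= 2.7944e-20 J
= 0.1744 eV

0.1744


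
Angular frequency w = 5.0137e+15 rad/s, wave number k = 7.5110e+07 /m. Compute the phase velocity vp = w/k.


vp = w / k
= 5.0137e+15 / 7.5110e+07
= 6.6751e+07 m/s

6.6751e+07


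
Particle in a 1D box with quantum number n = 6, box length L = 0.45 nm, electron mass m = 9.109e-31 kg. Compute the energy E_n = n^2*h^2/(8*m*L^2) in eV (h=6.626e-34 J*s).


E = n^2 * h^2 / (8 * m * L^2)
= 6^2 * (6.626e-34)^2 / (8 * 9.109e-31 * (0.45e-9)^2)
= 36 * 4.3904e-67 / (8 * 9.109e-31 * 2.0250e-19)
= 1.0711e-17 J
= 66.8586 eV

66.8586


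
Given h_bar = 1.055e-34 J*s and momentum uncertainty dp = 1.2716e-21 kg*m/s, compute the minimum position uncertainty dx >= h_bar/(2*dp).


dx = h_bar / (2 * dp)
= 1.055e-34 / (2 * 1.2716e-21)
= 1.055e-34 / 2.5432e-21
= 4.1483e-14 m

4.1483e-14


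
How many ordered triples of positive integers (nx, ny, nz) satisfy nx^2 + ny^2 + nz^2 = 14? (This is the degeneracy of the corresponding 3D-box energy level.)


Enumerate all (nx, ny, nz) with nx^2 + ny^2 + nz^2 = 14:
(1,2,3)
(1,3,2)
(2,1,3)
(2,3,1)
(3,1,2)
(3,2,1)
Total degeneracy = 6

6


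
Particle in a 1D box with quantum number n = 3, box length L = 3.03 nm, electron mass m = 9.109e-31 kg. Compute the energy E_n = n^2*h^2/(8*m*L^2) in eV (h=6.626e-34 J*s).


E = n^2 * h^2 / (8 * m * L^2)
= 3^2 * (6.626e-34)^2 / (8 * 9.109e-31 * (3.03e-9)^2)
= 9 * 4.3904e-67 / (8 * 9.109e-31 * 9.1809e-18)
= 5.9061e-20 J
= 0.3687 eV

0.3687


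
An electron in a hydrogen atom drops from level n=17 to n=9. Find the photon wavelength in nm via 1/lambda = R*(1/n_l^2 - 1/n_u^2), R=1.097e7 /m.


1/lambda = R * (1/n_l^2 - 1/n_u^2)
= 1.097e7 * (1/9^2 - 1/17^2)
= 1.097e7 * (0.012346 - 0.00346)
= 1.097e7 * 0.008885
= 9.7474e+04 /m
lambda = 1 / 9.7474e+04 = 10259.1859 nm

10259.1859


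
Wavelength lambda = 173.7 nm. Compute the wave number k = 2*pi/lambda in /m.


k = 2 * pi / lambda
= 6.2832 / (173.7e-9)
= 6.2832 / 1.7370e-07
= 3.6173e+07 /m

3.6173e+07


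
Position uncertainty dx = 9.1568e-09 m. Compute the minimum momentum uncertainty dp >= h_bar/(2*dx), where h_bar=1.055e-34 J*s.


dp = h_bar / (2 * dx)
= 1.055e-34 / (2 * 9.1568e-09)
= 1.055e-34 / 1.8314e-08
= 5.7607e-27 kg*m/s

5.7607e-27


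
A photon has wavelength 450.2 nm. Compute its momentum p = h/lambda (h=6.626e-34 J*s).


p = h / lambda
= 6.626e-34 / (450.2e-9)
= 6.626e-34 / 4.5020e-07
= 1.4718e-27 kg*m/s

1.4718e-27


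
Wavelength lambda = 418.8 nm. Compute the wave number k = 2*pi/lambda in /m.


k = 2 * pi / lambda
= 6.2832 / (418.8e-9)
= 6.2832 / 4.1880e-07
= 1.5003e+07 /m

1.5003e+07


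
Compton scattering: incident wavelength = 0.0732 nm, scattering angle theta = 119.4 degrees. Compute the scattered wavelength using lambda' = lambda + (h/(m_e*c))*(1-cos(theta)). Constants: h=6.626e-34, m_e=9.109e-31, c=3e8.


Compton wavelength: h/(m_e*c) = 2.4247e-12 m
d_lambda = 2.4247e-12 * (1 - cos(119.4 deg))
= 2.4247e-12 * 1.490904
= 3.6150e-12 m = 0.003615 nm
lambda' = 0.0732 + 0.003615
= 0.076815 nm

0.076815


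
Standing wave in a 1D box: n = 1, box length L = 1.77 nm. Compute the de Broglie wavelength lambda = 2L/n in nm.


lambda = 2L / n
= 2 * 1.77 / 1
= 3.54 / 1
= 3.54 nm

3.54


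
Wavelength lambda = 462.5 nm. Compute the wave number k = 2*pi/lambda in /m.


k = 2 * pi / lambda
= 6.2832 / (462.5e-9)
= 6.2832 / 4.6250e-07
= 1.3585e+07 /m

1.3585e+07


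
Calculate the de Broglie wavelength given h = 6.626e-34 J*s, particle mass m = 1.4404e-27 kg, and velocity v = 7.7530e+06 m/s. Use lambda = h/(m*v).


lambda = h / (m * v)
= 6.626e-34 / (1.4404e-27 * 7.7530e+06)
= 6.626e-34 / 1.1167e-20
= 5.9333e-14 m

5.9333e-14


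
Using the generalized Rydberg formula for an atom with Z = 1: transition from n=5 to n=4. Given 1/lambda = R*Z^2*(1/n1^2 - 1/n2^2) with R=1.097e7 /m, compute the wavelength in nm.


1/lambda = R * Z^2 * (1/n1^2 - 1/n2^2)
= 1.097e7 * 1^2 * (1/4^2 - 1/5^2)
= 1.097e7 * 1 * (0.0625 - 0.04)
= 2.4682e+05 /m
lambda = 1 / 2.4682e+05
= 4051.4535 nm

4051.4535


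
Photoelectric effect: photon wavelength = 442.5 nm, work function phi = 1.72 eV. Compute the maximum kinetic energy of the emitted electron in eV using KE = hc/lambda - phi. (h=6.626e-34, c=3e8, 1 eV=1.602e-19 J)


E_photon = hc / lambda
= (6.626e-34)(3e8) / (442.5e-9)
= 4.4922e-19 J
= 2.8041 eV
KE = E_photon - phi
= 2.8041 - 1.72
= 1.0841 eV

1.0841


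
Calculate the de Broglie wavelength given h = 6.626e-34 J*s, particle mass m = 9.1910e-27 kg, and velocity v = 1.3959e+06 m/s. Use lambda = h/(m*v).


lambda = h / (m * v)
= 6.626e-34 / (9.1910e-27 * 1.3959e+06)
= 6.626e-34 / 1.2830e-20
= 5.1646e-14 m

5.1646e-14


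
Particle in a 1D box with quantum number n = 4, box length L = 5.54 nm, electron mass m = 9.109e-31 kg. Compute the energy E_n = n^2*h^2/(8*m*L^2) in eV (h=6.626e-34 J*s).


E = n^2 * h^2 / (8 * m * L^2)
= 4^2 * (6.626e-34)^2 / (8 * 9.109e-31 * (5.54e-9)^2)
= 16 * 4.3904e-67 / (8 * 9.109e-31 * 3.0692e-17)
= 3.1408e-20 J
= 0.1961 eV

0.1961


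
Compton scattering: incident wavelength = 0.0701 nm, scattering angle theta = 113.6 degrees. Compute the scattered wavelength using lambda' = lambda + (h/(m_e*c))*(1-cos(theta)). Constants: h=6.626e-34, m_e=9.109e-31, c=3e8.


Compton wavelength: h/(m_e*c) = 2.4247e-12 m
d_lambda = 2.4247e-12 * (1 - cos(113.6 deg))
= 2.4247e-12 * 1.400349
= 3.3954e-12 m = 0.003395 nm
lambda' = 0.0701 + 0.003395
= 0.073495 nm

0.073495


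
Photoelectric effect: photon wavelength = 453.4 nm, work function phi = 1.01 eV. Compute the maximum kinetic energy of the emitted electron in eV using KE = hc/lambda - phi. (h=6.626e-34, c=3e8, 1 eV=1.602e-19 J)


E_photon = hc / lambda
= (6.626e-34)(3e8) / (453.4e-9)
= 4.3842e-19 J
= 2.7367 eV
KE = E_photon - phi
= 2.7367 - 1.01
= 1.7267 eV

1.7267


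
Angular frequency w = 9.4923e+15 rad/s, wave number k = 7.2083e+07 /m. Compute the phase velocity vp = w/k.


vp = w / k
= 9.4923e+15 / 7.2083e+07
= 1.3169e+08 m/s

1.3169e+08


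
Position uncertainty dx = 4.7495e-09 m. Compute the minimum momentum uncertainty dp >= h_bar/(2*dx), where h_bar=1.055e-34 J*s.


dp = h_bar / (2 * dx)
= 1.055e-34 / (2 * 4.7495e-09)
= 1.055e-34 / 9.4990e-09
= 1.1106e-26 kg*m/s

1.1106e-26


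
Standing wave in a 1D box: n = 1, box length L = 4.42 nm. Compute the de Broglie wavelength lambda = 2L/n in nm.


lambda = 2L / n
= 2 * 4.42 / 1
= 8.84 / 1
= 8.84 nm

8.84


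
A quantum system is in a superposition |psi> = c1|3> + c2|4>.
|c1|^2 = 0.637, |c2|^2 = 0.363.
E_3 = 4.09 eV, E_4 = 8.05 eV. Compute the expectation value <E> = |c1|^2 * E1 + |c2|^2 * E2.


<E> = |c1|^2 * E1 + |c2|^2 * E2
= 0.637 * 4.09 + 0.363 * 8.05
= 2.6053 + 2.9222
= 5.5275 eV

5.5275


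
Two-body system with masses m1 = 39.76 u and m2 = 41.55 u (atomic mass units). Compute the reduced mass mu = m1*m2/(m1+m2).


mu = m1 * m2 / (m1 + m2)
= 39.76 * 41.55 / (39.76 + 41.55)
= 1652.028 / 81.31
= 20.3176 u

20.3176


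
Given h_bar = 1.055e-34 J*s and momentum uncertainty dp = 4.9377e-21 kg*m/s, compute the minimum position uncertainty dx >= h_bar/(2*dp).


dx = h_bar / (2 * dp)
= 1.055e-34 / (2 * 4.9377e-21)
= 1.055e-34 / 9.8754e-21
= 1.0683e-14 m

1.0683e-14


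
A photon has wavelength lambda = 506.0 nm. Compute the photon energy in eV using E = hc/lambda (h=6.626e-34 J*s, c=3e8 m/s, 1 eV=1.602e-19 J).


E = hc / lambda
= (6.626e-34)(3e8) / (506.0e-9)
= 1.9878e-25 / 5.0600e-07
= 3.9285e-19 J
Converting to eV: 3.9285e-19 / 1.602e-19
= 2.4522 eV

2.4522


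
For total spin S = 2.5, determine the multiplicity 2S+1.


Spin multiplicity = 2S + 1
= 2 * 2.5 + 1
= 5.0 + 1
= 6

6


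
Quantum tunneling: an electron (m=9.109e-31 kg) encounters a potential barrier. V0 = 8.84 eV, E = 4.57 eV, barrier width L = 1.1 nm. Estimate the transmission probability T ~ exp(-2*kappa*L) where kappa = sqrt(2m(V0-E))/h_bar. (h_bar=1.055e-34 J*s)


V0 - E = 4.27 eV = 6.8405e-19 J
kappa = sqrt(2 * m * (V0-E)) / h_bar
= sqrt(2 * 9.109e-31 * 6.8405e-19) / 1.055e-34
= 1.0581e+10 /m
2*kappa*L = 2 * 1.0581e+10 * 1.1e-9
= 23.2791
T = exp(-23.2791) = 7.762921e-11

7.762921e-11


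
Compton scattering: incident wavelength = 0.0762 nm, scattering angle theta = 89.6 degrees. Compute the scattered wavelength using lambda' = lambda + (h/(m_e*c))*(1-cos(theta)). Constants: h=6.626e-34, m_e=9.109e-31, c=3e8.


Compton wavelength: h/(m_e*c) = 2.4247e-12 m
d_lambda = 2.4247e-12 * (1 - cos(89.6 deg))
= 2.4247e-12 * 0.993019
= 2.4078e-12 m = 0.002408 nm
lambda' = 0.0762 + 0.002408
= 0.078608 nm

0.078608


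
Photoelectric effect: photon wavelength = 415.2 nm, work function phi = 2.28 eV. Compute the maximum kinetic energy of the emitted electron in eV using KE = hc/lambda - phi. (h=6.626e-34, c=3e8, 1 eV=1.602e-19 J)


E_photon = hc / lambda
= (6.626e-34)(3e8) / (415.2e-9)
= 4.7876e-19 J
= 2.9885 eV
KE = E_photon - phi
= 2.9885 - 2.28
= 0.7085 eV

0.7085


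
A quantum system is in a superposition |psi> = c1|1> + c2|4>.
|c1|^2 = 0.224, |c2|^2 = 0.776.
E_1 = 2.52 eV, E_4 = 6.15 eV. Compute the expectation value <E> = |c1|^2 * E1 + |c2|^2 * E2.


<E> = |c1|^2 * E1 + |c2|^2 * E2
= 0.224 * 2.52 + 0.776 * 6.15
= 0.5645 + 4.7724
= 5.3369 eV

5.3369


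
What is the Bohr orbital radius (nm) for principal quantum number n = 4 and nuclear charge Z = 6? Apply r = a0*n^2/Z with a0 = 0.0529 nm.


r = a0 * n^2 / Z
= 0.0529 * 4^2 / 6
= 0.0529 * 16 / 6
= 0.1411 nm

0.1411


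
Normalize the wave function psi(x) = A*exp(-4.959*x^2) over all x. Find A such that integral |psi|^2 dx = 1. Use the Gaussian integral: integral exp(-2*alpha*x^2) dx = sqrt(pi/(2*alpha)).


integral |psi|^2 dx = A^2 * sqrt(pi/(2*alpha)) = 1
A^2 = sqrt(2*alpha/pi)
= sqrt(2 * 4.959 / pi)
= 1.776794
A = sqrt(1.776794)
= 1.333

1.333


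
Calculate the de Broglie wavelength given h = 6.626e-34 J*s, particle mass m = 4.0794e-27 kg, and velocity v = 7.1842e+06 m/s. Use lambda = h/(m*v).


lambda = h / (m * v)
= 6.626e-34 / (4.0794e-27 * 7.1842e+06)
= 6.626e-34 / 2.9307e-20
= 2.2609e-14 m

2.2609e-14


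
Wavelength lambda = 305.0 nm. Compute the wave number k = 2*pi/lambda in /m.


k = 2 * pi / lambda
= 6.2832 / (305.0e-9)
= 6.2832 / 3.0500e-07
= 2.0601e+07 /m

2.0601e+07
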